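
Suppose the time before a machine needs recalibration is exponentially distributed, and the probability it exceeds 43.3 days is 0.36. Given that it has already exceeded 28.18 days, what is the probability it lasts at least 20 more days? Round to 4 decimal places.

From e^(−λ·43.3) = 0.36, λ = −ln(0.36)/43.3 = 0.0235947.
Memoryless: P(X > 28.18+20 | X > 28.18) = P(X > 20) = e^(−0.0235947·20) ≈ 0.6238.

0.6238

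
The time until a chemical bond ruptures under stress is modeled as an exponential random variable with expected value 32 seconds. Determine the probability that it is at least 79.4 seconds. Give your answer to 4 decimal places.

The rate is λ = 1/32 = 0.03125 per second.
P(X > 79.4) = e^(−λ·79.4) = e^(−2.4813) ≈ 0.0836.

0.0836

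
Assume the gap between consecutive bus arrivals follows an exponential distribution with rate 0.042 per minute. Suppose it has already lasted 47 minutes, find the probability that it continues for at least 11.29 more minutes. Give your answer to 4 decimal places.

P(X > s+t | X > s) = e^(−λ(s+t))/e^(−λs) = e^(−λt), independent of s = 47.
P(X > 11.29) = e^(−0.47418) ≈ 0.6224.

0.6224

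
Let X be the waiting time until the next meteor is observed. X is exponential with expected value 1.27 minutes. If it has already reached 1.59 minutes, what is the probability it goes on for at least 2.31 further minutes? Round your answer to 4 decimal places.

The rate is λ = 1/1.27 = 0.787402 per minute.
By the memoryless property, P(X > 1.59+2.31 | X > 1.59) = P(X > 2.31).
P(X > 2.31) = e^(−1.8189) ≈ 0.1622.

0.1622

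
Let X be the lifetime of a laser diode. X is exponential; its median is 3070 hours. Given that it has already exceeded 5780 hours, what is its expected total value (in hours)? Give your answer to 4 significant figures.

10210

For an exponential, median = ln(2)/λ, so λ = ln 2 / 3070 = 0.000225781 per hour.
By memorylessness, E[X | X > 5780] = 5780 + 1/λ = 5780 + 4429.07 = 10209.1 hours.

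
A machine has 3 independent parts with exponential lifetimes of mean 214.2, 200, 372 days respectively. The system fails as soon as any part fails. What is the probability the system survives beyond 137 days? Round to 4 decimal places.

0.1840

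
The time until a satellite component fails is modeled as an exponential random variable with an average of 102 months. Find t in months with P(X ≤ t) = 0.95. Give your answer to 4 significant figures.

The rate is λ = 1/102 = 0.00980392 per month.
Set 1 − e^(−λt) = 0.95, so t = −ln(0.05)/λ = 2.9957/0.00980392 ≈ 305.565 months.

305.6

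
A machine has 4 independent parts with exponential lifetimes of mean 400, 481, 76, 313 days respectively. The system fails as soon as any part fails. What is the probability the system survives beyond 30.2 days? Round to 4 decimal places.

0.5315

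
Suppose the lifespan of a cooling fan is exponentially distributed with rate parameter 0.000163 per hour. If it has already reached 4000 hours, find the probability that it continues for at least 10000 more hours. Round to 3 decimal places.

The exponential is memoryless, so the remaining time is again Exp(λ): the condition X > 4000 is irrelevant.
P(X > 10000) = e^(−1.63) ≈ 0.196.

0.196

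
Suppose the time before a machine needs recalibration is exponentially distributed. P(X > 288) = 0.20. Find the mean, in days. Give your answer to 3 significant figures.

e^(−λ·288) = 0.20 ⇒ λ = −ln(0.20)/288 = 0.00558833.
Mean = 1/λ = 178.944 days.

179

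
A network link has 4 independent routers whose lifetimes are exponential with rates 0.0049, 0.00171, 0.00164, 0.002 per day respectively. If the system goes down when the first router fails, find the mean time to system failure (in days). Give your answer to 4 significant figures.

The time to first failure is exponential with rate Σλ = 0.0049 + 0.00171 + 0.00164 + 0.002 = 0.01025.
E[min] = 1/Σλ = 1/0.01025 = 97.561 days.

97.56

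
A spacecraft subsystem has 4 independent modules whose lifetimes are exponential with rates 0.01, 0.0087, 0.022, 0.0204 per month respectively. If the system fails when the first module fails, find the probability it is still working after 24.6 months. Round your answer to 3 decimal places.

The time to first failure is exponential with rate Σλ = 0.01 + 0.0087 + 0.022 + 0.0204 = 0.0611.
P(min > 24.6) = e^(−0.0611·24.6) = e^(−1.5031) ≈ 0.222.

0.222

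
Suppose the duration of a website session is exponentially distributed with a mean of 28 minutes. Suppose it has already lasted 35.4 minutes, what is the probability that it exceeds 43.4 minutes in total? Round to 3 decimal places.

0.751

The rate is λ = 1/28 = 0.0357143 per minute.
By the memoryless property, P(X > 35.4+8 | X > 35.4) = P(X > 8).
P(X > 8) = e^(−0.28571) ≈ 0.751.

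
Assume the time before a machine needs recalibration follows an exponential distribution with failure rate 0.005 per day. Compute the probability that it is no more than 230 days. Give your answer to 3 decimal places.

P(X ≤ 230) = 1 − e^(−λ·230) = 1 − e^(−1.15) ≈ 0.683.

0.683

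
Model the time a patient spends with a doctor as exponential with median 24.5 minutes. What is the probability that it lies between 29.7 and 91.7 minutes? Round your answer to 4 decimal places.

0.3569

For an exponential, median = ln(2)/λ, so λ = ln 2 / 24.5 = 0.0282917 per minute.
P(29.7 < X < 91.7) = e^(−λ·29.7) − e^(−λ·91.7) = 0.43160 − 0.07469 ≈ 0.3569.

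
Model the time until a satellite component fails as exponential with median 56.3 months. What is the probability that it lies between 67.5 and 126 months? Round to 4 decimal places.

0.2236

For an exponential, median = ln(2)/λ, so λ = ln 2 / 56.3 = 0.0123117 per month.
P(67.5 < X < 126) = e^(−λ·67.5) − e^(−λ·126) = 0.43560 − 0.21198 ≈ 0.2236.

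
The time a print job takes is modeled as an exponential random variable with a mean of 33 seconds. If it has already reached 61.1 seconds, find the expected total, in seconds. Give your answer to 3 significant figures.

The rate is λ = 1/33 = 0.030303 per second.
By memorylessness, E[X | X > 61.1] = 61.1 + 1/λ = 61.1 + 33 = 94.1 seconds.

94.1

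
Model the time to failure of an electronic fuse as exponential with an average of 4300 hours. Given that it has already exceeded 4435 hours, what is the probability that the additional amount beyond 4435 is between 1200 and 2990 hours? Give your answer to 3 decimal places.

The rate is λ = 1/4300 = 0.000232558 per hour.
Memoryless: the residual past 4435 is again Exp(λ).
P(1200 < residual < 2990) = e^(−λ·1200) − e^(−λ·2990) = 0.75649 − 0.49890 ≈ 0.258.

0.258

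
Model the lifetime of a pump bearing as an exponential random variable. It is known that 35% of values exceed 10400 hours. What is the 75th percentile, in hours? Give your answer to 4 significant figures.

e^(−λ·10400) = 0.35 ⇒ λ = −ln(0.35)/10400 = 0.000100944.
75th percentile: 1 − e^(−λt) = 0.75, t = −ln(0.25)/λ = 13733.2 hours.

13730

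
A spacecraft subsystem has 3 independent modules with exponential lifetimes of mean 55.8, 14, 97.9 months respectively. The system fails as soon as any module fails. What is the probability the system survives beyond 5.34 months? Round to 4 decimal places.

0.5876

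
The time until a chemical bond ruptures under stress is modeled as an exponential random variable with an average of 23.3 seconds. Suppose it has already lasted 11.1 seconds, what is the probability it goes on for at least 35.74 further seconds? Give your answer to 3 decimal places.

0.216

The rate is λ = 1/23.3 = 0.0429185 per second.
P(X > s+t | X > s) = e^(−λ(s+t))/e^(−λs) = e^(−λt), independent of s = 11.1.
P(X > 35.74) = e^(−1.5339) ≈ 0.216.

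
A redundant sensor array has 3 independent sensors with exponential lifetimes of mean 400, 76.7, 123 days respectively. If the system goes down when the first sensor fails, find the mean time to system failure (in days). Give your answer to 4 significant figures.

The first failure time is exponential with rate Σλ_i = 1/400 + 1/76.7 + 1/123 = 0.0236679 per day.
E[min] = 1/Σλ = 1/0.0236679 = 42.2513 days.

42.25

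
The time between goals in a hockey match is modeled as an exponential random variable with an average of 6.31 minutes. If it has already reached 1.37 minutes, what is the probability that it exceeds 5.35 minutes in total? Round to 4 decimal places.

0.5322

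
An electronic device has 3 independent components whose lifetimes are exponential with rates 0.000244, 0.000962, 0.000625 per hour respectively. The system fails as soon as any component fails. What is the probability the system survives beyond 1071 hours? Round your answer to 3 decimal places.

The time to first failure is exponential with rate Σλ = 0.000244 + 0.000962 + 0.000625 = 0.001831.
P(min > 1071) = e^(−0.001831·1071) = e^(−1.961) ≈ 0.141.

0.141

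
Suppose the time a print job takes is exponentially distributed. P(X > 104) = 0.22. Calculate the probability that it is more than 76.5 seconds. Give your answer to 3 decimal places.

e^(−λ·104) = 0.22 ⇒ λ = −ln(0.22)/104 = 0.0145589.
P(X > 76.5) = e^(−0.0145589·76.5) = e^(−1.1138) ≈ 0.328.

0.328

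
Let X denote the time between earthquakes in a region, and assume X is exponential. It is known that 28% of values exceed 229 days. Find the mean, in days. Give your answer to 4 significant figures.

179.9

e^(−λ·229) = 0.28 ⇒ λ = −ln(0.28)/229 = 0.0055588.
Mean = 1/λ = 179.895 days.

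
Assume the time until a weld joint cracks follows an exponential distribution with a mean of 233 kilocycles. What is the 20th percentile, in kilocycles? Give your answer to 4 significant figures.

51.99

The rate is λ = 1/233 = 0.00429185 per kilocycle.
Set 1 − e^(−λt) = 0.2, so t = −ln(0.8)/λ = 0.22314/0.00429185 ≈ 51.9924 kilocycles.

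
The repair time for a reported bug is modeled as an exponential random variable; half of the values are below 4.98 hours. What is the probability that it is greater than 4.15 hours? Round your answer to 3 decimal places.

For an exponential, median = ln(2)/λ, so λ = ln 2 / 4.98 = 0.139186 per hour.
P(X > 4.15) = e^(−λ·4.15) = e^(−0.57762) ≈ 0.561.

0.561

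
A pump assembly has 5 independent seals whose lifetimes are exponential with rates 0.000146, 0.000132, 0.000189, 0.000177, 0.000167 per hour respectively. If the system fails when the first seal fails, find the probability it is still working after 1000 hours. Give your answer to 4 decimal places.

The time to first failure is exponential with rate Σλ = 0.000146 + 0.000132 + 0.000189 + 0.000177 + 0.000167 = 0.000811.
P(min > 1000) = e^(−0.000811·1000) = e^(−0.811) ≈ 0.4444.

0.4444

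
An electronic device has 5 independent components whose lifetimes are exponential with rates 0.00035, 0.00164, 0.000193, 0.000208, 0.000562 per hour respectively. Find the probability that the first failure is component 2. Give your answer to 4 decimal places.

The time to first failure is exponential with rate Σλ = 0.00035 + 0.00164 + 0.000193 + 0.000208 + 0.000562 = 0.002953.
P(component 2 first) = λ_2/Σλ = 0.00164/0.002953 ≈ 0.5554.

0.5554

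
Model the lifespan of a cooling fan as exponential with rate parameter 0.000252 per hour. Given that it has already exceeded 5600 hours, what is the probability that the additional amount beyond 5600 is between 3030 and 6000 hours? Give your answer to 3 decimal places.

Memoryless: the residual past 5600 is again Exp(λ).
P(3030 < residual < 6000) = e^(−λ·3030) − e^(−λ·6000) = 0.46600 − 0.22047 ≈ 0.246.

0.246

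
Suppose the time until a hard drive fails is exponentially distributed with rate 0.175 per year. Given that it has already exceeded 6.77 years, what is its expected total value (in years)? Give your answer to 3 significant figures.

12.5

By memorylessness, E[X | X > 6.77] = 6.77 + 1/λ = 6.77 + 5.71429 = 12.4843 years.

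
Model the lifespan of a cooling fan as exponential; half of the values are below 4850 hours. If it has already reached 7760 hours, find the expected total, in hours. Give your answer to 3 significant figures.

For an exponential, median = ln(2)/λ, so λ = ln 2 / 4850 = 0.000142917 per hour.
By memorylessness, E[X | X > 7760] = 7760 + 1/λ = 7760 + 6997.07 = 14757.1 hours.

14800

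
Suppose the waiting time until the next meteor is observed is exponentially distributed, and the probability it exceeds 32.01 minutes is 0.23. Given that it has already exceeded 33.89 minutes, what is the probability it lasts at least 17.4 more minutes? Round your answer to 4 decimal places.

0.4498

From e^(−λ·32.01) = 0.23, λ = −ln(0.23)/32.01 = 0.045913.
Memoryless: P(X > 33.89+17.4 | X > 33.89) = P(X > 17.4) = e^(−0.045913·17.4) ≈ 0.4498.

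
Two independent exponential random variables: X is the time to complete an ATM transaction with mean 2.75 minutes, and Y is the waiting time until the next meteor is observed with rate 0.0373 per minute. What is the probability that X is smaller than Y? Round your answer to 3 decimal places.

λ_1 = 1/2.75 = 0.363636, λ_2 = 0.0373.
For independent exponentials, P(X < Y) = λ_1/(λ_1+λ_2) = 0.363636/0.400936 ≈ 0.907.

0.907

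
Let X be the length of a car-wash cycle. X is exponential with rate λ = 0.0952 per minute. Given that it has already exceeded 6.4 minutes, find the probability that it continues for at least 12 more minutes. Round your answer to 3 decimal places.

0.319

By the memoryless property, P(X > 6.4+12 | X > 6.4) = P(X > 12).
P(X > 12) = e^(−1.1424) ≈ 0.319.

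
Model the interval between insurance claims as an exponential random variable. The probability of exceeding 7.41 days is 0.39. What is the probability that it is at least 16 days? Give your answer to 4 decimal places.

e^(−λ·7.41) = 0.39 ⇒ λ = −ln(0.39)/7.41 = 0.127073.
P(X > 16) = e^(−0.127073·16) = e^(−2.0332) ≈ 0.1309.

0.1309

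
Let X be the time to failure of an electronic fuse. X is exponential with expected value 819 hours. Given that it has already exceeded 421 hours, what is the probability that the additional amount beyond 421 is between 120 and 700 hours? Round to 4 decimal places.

0.4383

The rate is λ = 1/819 = 0.001221 per hour.
Memoryless: the residual past 421 is again Exp(λ).
P(120 < residual < 700) = e^(−λ·120) − e^(−λ·700) = 0.86371 − 0.42541 ≈ 0.4383.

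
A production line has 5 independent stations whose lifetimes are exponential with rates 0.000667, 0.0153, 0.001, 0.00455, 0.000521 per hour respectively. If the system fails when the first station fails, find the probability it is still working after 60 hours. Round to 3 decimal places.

The time to first failure is exponential with rate Σλ = 0.000667 + 0.0153 + 0.001 + 0.00455 + 0.000521 = 0.022038.
P(min > 60) = e^(−0.022038·60) = e^(−1.3223) ≈ 0.267.

0.267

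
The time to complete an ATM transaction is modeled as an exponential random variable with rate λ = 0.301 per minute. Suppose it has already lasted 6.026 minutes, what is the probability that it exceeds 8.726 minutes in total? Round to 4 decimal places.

P(X > s+t | X > s) = e^(−λ(s+t))/e^(−λs) = e^(−λt), independent of s = 6.026.
P(X > 2.7) = e^(−0.8127) ≈ 0.4437.

0.4437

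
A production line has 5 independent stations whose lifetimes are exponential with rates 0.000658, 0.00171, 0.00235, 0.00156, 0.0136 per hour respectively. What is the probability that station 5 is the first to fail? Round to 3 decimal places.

0.684

The time to first failure is exponential with rate Σλ = 0.000658 + 0.00171 + 0.00235 + 0.00156 + 0.0136 = 0.019878.
P(station 5 first) = λ_5/Σλ = 0.0136/0.019878 ≈ 0.684.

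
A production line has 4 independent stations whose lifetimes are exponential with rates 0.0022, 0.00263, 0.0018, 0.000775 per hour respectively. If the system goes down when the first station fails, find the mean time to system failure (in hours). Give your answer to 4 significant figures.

The time to first failure is exponential with rate Σλ = 0.0022 + 0.00263 + 0.0018 + 0.000775 = 0.007405.
E[min] = 1/Σλ = 1/0.007405 = 135.044 hours.

135.0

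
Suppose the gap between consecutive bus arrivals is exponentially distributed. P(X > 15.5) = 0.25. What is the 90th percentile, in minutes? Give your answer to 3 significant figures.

e^(−λ·15.5) = 0.25 ⇒ λ = −ln(0.25)/15.5 = 0.0894383.
90th percentile: 1 − e^(−λt) = 0.9, t = −ln(0.1)/λ = 25.7449 minutes.

25.7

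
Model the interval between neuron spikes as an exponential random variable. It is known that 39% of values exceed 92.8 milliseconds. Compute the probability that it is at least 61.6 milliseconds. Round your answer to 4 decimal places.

0.5352

e^(−λ·92.8) = 0.39 ⇒ λ = −ln(0.39)/92.8 = 0.0101466.
P(X > 61.6) = e^(−0.0101466·61.6) = e^(−0.62503) ≈ 0.5352.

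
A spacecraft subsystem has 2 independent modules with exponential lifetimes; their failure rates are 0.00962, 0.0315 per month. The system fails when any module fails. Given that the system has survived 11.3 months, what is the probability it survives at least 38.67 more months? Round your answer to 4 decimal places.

Time to first failure ~ Exp(Σλ) with Σλ = 0.04112.
By memorylessness, P(T > 11.3+38.67 | T > 11.3) = P(T > 38.67) = e^(−0.04112·38.67) ≈ 0.2039.

0.2039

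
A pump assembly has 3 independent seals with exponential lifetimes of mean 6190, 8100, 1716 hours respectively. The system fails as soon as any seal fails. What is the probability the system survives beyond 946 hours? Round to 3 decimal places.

0.440

The first failure time is exponential with rate Σλ_i = 1/6190 + 1/8100 + 1/1716 = 0.000867758 per hour.
P(min > 946) = e^(−0.000867758·946) = e^(−0.8209) ≈ 0.440.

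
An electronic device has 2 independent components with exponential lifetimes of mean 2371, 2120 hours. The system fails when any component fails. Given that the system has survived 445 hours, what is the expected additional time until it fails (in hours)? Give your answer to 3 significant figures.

1120

First-failure rate Σλ = 1/2371 + 1/2120 = 0.000893461.
By memorylessness the expected residual is 1/Σλ = 1119.24 hours, regardless of the 445 already elapsed.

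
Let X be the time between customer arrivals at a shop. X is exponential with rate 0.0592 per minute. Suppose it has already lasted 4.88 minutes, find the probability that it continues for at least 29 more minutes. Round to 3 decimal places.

0.180

By the memoryless property, P(X > 4.88+29 | X > 4.88) = P(X > 29).
P(X > 29) = e^(−1.7168) ≈ 0.180.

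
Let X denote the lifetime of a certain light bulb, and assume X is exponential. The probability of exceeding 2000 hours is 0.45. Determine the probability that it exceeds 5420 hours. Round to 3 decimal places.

e^(−λ·2000) = 0.45 ⇒ λ = −ln(0.45)/2000 = 0.000399254.
P(X > 5420) = e^(−0.000399254·5420) = e^(−2.164) ≈ 0.115.

0.115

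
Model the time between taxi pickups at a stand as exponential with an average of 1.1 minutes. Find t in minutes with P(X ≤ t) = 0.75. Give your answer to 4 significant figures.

1.525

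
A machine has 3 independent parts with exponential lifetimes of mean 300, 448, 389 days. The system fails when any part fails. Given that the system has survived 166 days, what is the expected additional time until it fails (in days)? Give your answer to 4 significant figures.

122.9

First-failure rate Σλ = 1/300 + 1/448 + 1/389 = 0.00813617.
By memorylessness the expected residual is 1/Σλ = 122.908 days, regardless of the 166 already elapsed.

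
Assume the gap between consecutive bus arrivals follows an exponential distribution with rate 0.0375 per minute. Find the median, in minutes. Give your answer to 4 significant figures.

Set 1 − e^(−λt) = 0.5, so t = −ln(0.5)/λ = 0.69315/0.0375 ≈ 18.4839 minutes.

18.48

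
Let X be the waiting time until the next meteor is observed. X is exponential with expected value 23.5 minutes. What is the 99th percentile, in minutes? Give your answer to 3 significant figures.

The rate is λ = 1/23.5 = 0.0425532 per minute.
Set 1 − e^(−λt) = 0.99, so t = −ln(0.01)/λ = 4.6052/0.0425532 ≈ 108.221 minutes.

108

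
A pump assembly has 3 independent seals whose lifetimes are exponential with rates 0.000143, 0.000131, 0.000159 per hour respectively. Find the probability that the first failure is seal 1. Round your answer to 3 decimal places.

0.330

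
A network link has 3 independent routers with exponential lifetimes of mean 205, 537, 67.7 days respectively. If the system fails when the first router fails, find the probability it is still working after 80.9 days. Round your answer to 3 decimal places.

0.175

The first failure time is exponential with rate Σλ_i = 1/205 + 1/537 + 1/67.7 = 0.0215113 per day.
P(min > 80.9) = e^(−0.0215113·80.9) = e^(−1.7403) ≈ 0.175.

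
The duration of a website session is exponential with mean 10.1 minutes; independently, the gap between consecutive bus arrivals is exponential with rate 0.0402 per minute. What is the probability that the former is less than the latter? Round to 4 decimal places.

0.7112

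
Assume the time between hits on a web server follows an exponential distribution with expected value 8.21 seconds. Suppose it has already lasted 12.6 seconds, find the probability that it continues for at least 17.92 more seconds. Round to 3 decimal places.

0.113

The rate is λ = 1/8.21 = 0.121803 per second.
The exponential is memoryless, so the remaining time is again Exp(λ): the condition X > 12.6 is irrelevant.
P(X > 17.92) = e^(−2.1827) ≈ 0.113.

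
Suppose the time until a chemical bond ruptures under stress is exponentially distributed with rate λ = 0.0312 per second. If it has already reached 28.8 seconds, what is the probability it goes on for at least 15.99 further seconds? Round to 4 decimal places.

By the memoryless property, P(X > 28.8+15.99 | X > 28.8) = P(X > 15.99).
P(X > 15.99) = e^(−0.49889) ≈ 0.6072.

0.6072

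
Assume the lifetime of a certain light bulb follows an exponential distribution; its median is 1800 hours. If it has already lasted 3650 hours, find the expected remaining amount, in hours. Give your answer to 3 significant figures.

For an exponential, median = ln(2)/λ, so λ = ln 2 / 1800 = 0.000385082 per hour.
By memorylessness, the remaining amount past any threshold is again Exp(λ) with mean 1/λ = 2596.85 hours.

2600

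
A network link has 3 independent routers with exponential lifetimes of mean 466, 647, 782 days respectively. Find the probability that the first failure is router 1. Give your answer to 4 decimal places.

Rates: λ_i = 1/mean_i → 0.00214592, 0.0015456, 0.00127877; Σλ = 0.00497029.
P(router 1 first) = λ_1/Σλ = 0.00214592/0.00497029 ≈ 0.4317.

0.4317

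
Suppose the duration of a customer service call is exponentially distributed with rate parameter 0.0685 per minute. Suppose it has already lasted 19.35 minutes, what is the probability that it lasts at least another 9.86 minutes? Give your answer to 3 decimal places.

By the memoryless property, P(X > 19.35+9.86 | X > 19.35) = P(X > 9.86).
P(X > 9.86) = e^(−0.67541) ≈ 0.509.

0.509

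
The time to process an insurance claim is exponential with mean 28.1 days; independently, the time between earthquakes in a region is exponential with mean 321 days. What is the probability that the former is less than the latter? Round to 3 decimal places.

0.920

λ_1 = 1/28.1 = 0.0355872, λ_2 = 1/321 = 0.00311526.
For independent exponentials, P(the former < the latter) = λ_1/(λ_1+λ_2) = 0.0355872/0.0387025 ≈ 0.920.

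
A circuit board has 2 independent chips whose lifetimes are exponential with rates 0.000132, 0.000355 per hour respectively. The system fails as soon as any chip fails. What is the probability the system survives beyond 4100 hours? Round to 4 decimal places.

0.1358

The time to first failure is exponential with rate Σλ = 0.000132 + 0.000355 = 0.000487.
P(min > 4100) = e^(−0.000487·4100) = e^(−1.9967) ≈ 0.1358.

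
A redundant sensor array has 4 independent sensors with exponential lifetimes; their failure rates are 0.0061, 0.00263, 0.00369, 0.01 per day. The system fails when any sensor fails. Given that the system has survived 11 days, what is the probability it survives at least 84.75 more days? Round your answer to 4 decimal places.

0.1496

Time to first failure ~ Exp(Σλ) with Σλ = 0.02242.
By memorylessness, P(T > 11+84.75 | T > 11) = P(T > 84.75) = e^(−0.02242·84.75) ≈ 0.1496.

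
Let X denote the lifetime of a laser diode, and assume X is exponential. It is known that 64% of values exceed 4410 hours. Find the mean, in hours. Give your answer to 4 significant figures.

e^(−λ·4410) = 0.64 ⇒ λ = −ln(0.64)/4410 = 0.000101199.
Mean = 1/λ = 9881.53 hours.

9882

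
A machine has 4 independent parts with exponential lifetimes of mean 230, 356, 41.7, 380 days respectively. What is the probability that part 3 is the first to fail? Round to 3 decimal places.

Rates: λ_i = 1/mean_i → 0.00434783, 0.00280899, 0.0239808, 0.00263158; Σλ = 0.0337692.
P(part 3 first) = λ_3/Σλ = 0.0239808/0.0337692 ≈ 0.710.

0.710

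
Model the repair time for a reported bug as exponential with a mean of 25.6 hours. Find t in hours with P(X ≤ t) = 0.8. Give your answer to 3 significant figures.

The rate is λ = 1/25.6 = 0.0390625 per hour.
Set 1 − e^(−λt) = 0.8, so t = −ln(0.2)/λ = 1.6094/0.0390625 ≈ 41.2016 hours.

41.2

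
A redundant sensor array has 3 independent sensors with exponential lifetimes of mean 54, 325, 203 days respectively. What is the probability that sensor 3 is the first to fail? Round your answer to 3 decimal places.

0.186

Rates: λ_i = 1/mean_i → 0.0185185, 0.00307692, 0.00492611; Σλ = 0.0265215.
P(sensor 3 first) = λ_3/Σλ = 0.00492611/0.0265215 ≈ 0.186.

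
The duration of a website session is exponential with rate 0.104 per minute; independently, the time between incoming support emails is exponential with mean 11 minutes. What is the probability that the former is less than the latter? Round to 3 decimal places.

λ_1 = 0.104, λ_2 = 1/11 = 0.0909091.
For independent exponentials, P(the former < the latter) = λ_1/(λ_1+λ_2) = 0.104/0.194909 ≈ 0.534.

0.534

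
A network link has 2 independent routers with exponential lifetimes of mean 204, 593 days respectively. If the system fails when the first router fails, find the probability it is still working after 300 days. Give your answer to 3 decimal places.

The first failure time is exponential with rate Σλ_i = 1/204 + 1/593 = 0.0065883 per day.
P(min > 300) = e^(−0.0065883·300) = e^(−1.9765) ≈ 0.139.

0.139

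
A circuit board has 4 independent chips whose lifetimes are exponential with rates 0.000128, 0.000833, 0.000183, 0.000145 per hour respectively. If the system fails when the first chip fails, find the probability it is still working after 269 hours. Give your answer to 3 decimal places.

The time to first failure is exponential with rate Σλ = 0.000128 + 0.000833 + 0.000183 + 0.000145 = 0.001289.
P(min > 269) = e^(−0.001289·269) = e^(−0.34674) ≈ 0.707.

0.707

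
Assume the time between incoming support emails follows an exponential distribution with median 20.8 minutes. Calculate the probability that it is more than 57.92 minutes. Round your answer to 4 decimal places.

For an exponential, median = ln(2)/λ, so λ = ln 2 / 20.8 = 0.0333244 per minute.
P(X > 57.92) = e^(−λ·57.92) = e^(−1.9301) ≈ 0.1451.

0.1451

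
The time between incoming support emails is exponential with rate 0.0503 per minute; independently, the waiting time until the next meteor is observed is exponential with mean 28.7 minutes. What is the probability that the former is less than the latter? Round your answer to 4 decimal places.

0.5908

λ_1 = 0.0503, λ_2 = 1/28.7 = 0.0348432.
For independent exponentials, P(the former < the latter) = λ_1/(λ_1+λ_2) = 0.0503/0.0851432 ≈ 0.5908.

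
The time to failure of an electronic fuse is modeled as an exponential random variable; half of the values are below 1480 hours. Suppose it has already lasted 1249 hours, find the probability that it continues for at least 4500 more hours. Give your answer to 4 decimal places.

0.1215

For an exponential, median = ln(2)/λ, so λ = ln 2 / 1480 = 0.000468343 per hour.
The exponential is memoryless, so the remaining time is again Exp(λ): the condition X > 1249 is irrelevant.
P(X > 4500) = e^(−2.1075) ≈ 0.1215.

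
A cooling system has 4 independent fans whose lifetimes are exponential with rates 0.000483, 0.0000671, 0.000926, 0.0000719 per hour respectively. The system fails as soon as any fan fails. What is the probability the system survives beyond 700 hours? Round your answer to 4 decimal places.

The time to first failure is exponential with rate Σλ = 0.000483 + 0.0000671 + 0.000926 + 0.0000719 = 0.001548.
P(min > 700) = e^(−0.001548·700) = e^(−1.0836) ≈ 0.3384.

0.3384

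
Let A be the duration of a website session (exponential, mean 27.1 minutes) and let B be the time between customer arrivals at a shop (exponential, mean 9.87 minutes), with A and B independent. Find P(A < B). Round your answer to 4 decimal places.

λ_1 = 1/27.1 = 0.0369004, λ_2 = 1/9.87 = 0.101317.
For independent exponentials, P(A < B) = λ_1/(λ_1+λ_2) = 0.0369004/0.138217 ≈ 0.2670.

0.2670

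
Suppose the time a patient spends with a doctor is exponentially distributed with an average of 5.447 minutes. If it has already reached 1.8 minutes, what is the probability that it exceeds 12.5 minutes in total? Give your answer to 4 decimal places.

0.1402

The rate is λ = 1/5.447 = 0.183587 per minute.
The exponential is memoryless, so the remaining time is again Exp(λ): the condition X > 1.8 is irrelevant.
P(X > 10.7) = e^(−1.9644) ≈ 0.1402.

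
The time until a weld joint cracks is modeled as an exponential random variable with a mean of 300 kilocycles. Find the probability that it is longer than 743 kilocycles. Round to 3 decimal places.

The rate is λ = 1/300 = 0.00333333 per kilocycle.
P(X > 743) = e^(−λ·743) = e^(−2.4767) ≈ 0.084.

0.084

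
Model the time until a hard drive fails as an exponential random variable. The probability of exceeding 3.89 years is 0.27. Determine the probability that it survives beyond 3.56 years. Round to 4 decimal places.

e^(−λ·3.89) = 0.27 ⇒ λ = −ln(0.27)/3.89 = 0.33659.
P(X > 3.56) = e^(−0.33659·3.56) = e^(−1.1983) ≈ 0.3017.

0.3017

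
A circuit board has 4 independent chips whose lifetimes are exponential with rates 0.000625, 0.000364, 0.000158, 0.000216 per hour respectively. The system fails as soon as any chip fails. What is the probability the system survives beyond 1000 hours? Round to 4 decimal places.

The time to first failure is exponential with rate Σλ = 0.000625 + 0.000364 + 0.000158 + 0.000216 = 0.001363.
P(min > 1000) = e^(−0.001363·1000) = e^(−1.363) ≈ 0.2559.

0.2559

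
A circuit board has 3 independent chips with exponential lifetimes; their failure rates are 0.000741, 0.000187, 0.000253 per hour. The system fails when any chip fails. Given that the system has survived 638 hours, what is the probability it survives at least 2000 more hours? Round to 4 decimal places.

0.0942

Time to first failure ~ Exp(Σλ) with Σλ = 0.001181.
By memorylessness, P(T > 638+2000 | T > 638) = P(T > 2000) = e^(−0.001181·2000) ≈ 0.0942.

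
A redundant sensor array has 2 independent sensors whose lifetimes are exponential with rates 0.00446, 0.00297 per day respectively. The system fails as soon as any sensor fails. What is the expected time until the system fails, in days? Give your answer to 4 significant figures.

The time to first failure is exponential with rate Σλ = 0.00446 + 0.00297 = 0.00743.
E[min] = 1/Σλ = 1/0.00743 = 134.59 days.

134.6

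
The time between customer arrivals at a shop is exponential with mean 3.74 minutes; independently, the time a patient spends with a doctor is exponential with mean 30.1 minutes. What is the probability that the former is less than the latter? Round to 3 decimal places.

0.889

λ_1 = 1/3.74 = 0.26738, λ_2 = 1/30.1 = 0.0332226.
For independent exponentials, P(the former < the latter) = λ_1/(λ_1+λ_2) = 0.26738/0.300602 ≈ 0.889.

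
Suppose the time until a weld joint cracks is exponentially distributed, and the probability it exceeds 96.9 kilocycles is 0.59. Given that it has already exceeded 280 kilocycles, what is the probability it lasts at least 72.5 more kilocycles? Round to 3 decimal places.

0.674

From e^(−λ·96.9) = 0.59, λ = −ln(0.59)/96.9 = 0.00544513.
Memoryless: P(X > 280+72.5 | X > 280) = P(X > 72.5) = e^(−0.00544513·72.5) ≈ 0.674.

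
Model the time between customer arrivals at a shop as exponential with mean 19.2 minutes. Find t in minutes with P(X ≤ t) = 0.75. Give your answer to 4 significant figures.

26.62

The rate is λ = 1/19.2 = 0.0520833 per minute.
Set 1 − e^(−λt) = 0.75, so t = −ln(0.25)/λ = 1.3863/0.0520833 ≈ 26.6169 minutes.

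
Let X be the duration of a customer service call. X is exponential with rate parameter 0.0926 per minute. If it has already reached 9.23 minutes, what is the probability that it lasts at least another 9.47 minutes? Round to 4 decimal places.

0.4161

The exponential is memoryless, so the remaining time is again Exp(λ): the condition X > 9.23 is irrelevant.
P(X > 9.47) = e^(−0.87692) ≈ 0.4161.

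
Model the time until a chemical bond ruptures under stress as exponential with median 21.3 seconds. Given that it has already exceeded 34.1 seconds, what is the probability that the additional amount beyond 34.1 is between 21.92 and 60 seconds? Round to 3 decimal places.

0.348

For an exponential, median = ln(2)/λ, so λ = ln 2 / 21.3 = 0.0325421 per second.
Memoryless: the residual past 34.1 is again Exp(λ).
P(21.92 < residual < 60) = e^(−λ·21.92) − e^(−λ·60) = 0.49001 − 0.14191 ≈ 0.348.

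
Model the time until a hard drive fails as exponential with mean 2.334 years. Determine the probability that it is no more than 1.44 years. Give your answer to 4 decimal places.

0.4604

The rate is λ = 1/2.334 = 0.428449 per year.
P(X ≤ 1.44) = 1 − e^(−λ·1.44) = 1 − e^(−0.61697) ≈ 0.4604.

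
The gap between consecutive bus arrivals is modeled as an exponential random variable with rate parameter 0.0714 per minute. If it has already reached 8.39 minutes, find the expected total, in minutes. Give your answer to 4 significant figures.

22.40

By memorylessness, E[X | X > 8.39] = 8.39 + 1/λ = 8.39 + 14.0056 = 22.3956 minutes.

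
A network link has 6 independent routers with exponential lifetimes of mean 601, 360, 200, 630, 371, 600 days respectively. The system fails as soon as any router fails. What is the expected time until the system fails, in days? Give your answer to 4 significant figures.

The first failure time is exponential with rate Σλ_i = 1/601 + 1/360 + 1/200 + 1/630 + 1/371 + 1/600 = 0.0153911 per day.
E[min] = 1/Σλ = 1/0.0153911 = 64.9728 days.

64.97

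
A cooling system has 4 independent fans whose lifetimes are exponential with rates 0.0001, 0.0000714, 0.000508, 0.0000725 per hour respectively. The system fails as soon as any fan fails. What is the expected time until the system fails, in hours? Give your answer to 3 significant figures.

1330

The time to first failure is exponential with rate Σλ = 0.0001 + 0.0000714 + 0.000508 + 0.0000725 = 0.0007519.
E[min] = 1/Σλ = 1/0.0007519 = 1329.96 hours.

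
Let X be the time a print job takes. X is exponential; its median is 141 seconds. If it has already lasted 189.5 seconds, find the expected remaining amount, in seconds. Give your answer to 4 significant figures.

203.4

For an exponential, median = ln(2)/λ, so λ = ln 2 / 141 = 0.00491594 per second.
By memorylessness, the remaining amount past any threshold is again Exp(λ) with mean 1/λ = 203.42 seconds.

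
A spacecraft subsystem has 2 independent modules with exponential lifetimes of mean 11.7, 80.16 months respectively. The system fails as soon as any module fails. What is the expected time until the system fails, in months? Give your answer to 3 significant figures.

10.2

The first failure time is exponential with rate Σλ_i = 1/11.7 + 1/80.16 = 0.0979451 per month.
E[min] = 1/Σλ = 1/0.0979451 = 10.2098 months.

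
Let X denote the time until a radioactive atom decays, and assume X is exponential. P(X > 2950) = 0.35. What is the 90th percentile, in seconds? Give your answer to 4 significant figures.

6470

e^(−λ·2950) = 0.35 ⇒ λ = −ln(0.35)/2950 = 0.000355872.
90th percentile: 1 − e^(−λt) = 0.9, t = −ln(0.1)/λ = 6470.26 seconds.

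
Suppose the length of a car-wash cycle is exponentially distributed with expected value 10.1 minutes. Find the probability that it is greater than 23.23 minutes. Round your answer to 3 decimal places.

The rate is λ = 1/10.1 = 0.0990099 per minute.
P(X > 23.23) = e^(−λ·23.23) = e^(−2.3) ≈ 0.100.

0.100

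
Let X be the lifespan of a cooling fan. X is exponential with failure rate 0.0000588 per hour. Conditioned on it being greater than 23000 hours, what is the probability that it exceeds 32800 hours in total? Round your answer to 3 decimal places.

0.562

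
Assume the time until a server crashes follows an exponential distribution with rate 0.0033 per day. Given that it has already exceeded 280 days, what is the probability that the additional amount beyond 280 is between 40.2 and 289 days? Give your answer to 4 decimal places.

Memoryless: the residual past 280 is again Exp(λ).
P(40.2 < residual < 289) = e^(−λ·40.2) − e^(−λ·289) = 0.87576 − 0.38531 ≈ 0.4905.

0.4905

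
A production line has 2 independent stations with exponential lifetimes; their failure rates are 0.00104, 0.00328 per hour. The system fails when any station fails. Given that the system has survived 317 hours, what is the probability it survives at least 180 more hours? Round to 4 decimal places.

0.4595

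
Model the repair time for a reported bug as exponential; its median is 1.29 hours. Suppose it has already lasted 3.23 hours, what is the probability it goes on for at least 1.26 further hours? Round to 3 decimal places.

0.508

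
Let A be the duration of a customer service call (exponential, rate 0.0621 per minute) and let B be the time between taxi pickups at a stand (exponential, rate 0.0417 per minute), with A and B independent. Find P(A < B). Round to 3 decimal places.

λ_1 = 0.0621, λ_2 = 0.0417.
For independent exponentials, P(A < B) = λ_1/(λ_1+λ_2) = 0.0621/0.1038 ≈ 0.598.

0.598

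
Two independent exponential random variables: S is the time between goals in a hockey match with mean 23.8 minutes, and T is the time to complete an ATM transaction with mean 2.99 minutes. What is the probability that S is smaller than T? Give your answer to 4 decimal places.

λ_1 = 1/23.8 = 0.0420168, λ_2 = 1/2.99 = 0.334448.
For independent exponentials, P(S < T) = λ_1/(λ_1+λ_2) = 0.0420168/0.376465 ≈ 0.1116.

0.1116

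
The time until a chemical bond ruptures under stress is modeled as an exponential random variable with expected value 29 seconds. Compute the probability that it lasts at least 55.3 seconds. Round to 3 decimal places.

The rate is λ = 1/29 = 0.0344828 per second.
P(X > 55.3) = e^(−λ·55.3) = e^(−1.9069) ≈ 0.149.

0.149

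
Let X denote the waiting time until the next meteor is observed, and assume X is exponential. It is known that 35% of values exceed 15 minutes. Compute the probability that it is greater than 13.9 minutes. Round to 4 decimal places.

0.3780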